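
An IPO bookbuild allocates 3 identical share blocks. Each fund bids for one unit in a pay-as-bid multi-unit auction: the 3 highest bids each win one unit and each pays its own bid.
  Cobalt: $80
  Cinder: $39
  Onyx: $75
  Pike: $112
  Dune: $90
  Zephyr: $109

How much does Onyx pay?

Bids ranked high→low: 112 (Pike), 109 (Zephyr), 90 (Dune), 80 (Cobalt), 75 (Onyx), …
The 3 highest are Pike, Zephyr, Dune.
Onyx does not win → $0.

Onyx pays $0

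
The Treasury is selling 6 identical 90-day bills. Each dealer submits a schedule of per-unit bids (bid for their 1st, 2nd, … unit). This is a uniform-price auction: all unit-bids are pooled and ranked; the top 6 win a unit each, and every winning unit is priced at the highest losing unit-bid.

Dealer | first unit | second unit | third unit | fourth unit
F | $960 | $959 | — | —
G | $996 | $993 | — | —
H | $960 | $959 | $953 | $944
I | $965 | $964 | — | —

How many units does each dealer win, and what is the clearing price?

F 1, G 2, H 1, I 2; clearing price $959

Pooled unit-bids ranked (top 6): 996 (G-1), 993 (G-2), 965 (I-1), 964 (I-2), 960 (F-1), 960 (H-1)
The (k+1)-th unit-bid is $959.
Allocation: F 1, G 2, H 1, I 2.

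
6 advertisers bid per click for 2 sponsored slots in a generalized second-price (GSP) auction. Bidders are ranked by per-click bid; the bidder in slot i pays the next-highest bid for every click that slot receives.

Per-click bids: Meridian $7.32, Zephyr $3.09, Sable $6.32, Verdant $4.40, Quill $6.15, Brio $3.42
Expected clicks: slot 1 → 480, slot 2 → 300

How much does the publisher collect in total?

Total revenue: $4878.60

Sorting advertisers: $7.32 (Meridian) > $6.32 (Sable) > $6.15 (Quill) > …
Slot 1: Meridian pays $6.32 × 480 = $3033.60
Slot 2: Sable pays $6.15 × 300 = $1845.00
Total = $4878.60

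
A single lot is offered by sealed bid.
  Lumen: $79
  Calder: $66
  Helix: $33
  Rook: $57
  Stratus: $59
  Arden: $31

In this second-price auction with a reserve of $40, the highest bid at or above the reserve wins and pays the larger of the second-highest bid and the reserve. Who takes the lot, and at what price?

Lumen pays $66

Bids ranked: 79 (Lumen) > 66 (Calder) > 59 (Stratus) > 57 (Rook) > 33 (Helix) > 31 (Arden)
Lumen has the top bid at or above the reserve ($79).
max(second-highest $66, reserve $40) = $66; the reserve does not bind.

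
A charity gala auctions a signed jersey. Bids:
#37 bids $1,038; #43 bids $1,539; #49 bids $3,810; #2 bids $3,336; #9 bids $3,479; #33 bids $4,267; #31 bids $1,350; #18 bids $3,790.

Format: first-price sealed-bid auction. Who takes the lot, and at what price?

First-price sealed-bid auction: the highest bidder wins and pays their own bid.
Sorting bids: 4,267 (#33) > 3,810 (#49) > 3,790 (#18) > 3,479 (#9) > 3,336 (#2) > 1,539 (#43) > …
First-price: #33 pays what they bid, $4,267.

#33 pays $4,267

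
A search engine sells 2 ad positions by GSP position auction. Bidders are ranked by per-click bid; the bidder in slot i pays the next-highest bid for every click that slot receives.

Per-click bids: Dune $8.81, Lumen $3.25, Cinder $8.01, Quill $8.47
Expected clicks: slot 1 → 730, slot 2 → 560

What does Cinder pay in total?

Cinder pays $0.00

Ranked by bid: $8.81 (Dune) > $8.47 (Quill) > $8.01 (Cinder) > …
Cinder ranks below slot 2 → no slot, pays nothing.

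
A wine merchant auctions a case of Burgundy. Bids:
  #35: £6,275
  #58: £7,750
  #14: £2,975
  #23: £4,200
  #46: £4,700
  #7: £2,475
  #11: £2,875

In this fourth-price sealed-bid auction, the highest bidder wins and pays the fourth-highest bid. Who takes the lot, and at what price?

#58 pays £4,200

Fourth-price sealed-bid auction: the highest bidder wins and pays the fourth-highest bid.
Bids in order: 7,750 (#58) > 6,275 (#35) > 4,700 (#46) > 4,200 (#23) > 2,975 (#14) > 2,875 (#11) > …
#58 wins; payment is bid #4 in the ranking = £4,200.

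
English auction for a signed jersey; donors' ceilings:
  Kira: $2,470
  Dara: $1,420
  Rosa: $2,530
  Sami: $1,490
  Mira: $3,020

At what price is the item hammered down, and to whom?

Rule: the price rises until one bidder remains; the winner pays the price at which the last rival dropped out.
Sorting limits: 3,020 (Mira) > 2,530 (Rosa) > 2,470 (Kira) > 1,490 (Sami) > 1,420 (Dara)
Rosa is the last rival to drop out, at $2,530; Mira remains and wins at that price.

Mira wins at $2,530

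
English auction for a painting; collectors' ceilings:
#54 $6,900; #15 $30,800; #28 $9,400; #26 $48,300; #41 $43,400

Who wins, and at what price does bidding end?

#26 wins at $43,400

Rule: the price rises until one bidder remains; the winner pays the price at which the last rival dropped out.
Limits in order: 48,300 (#26) > 43,400 (#41) > 30,800 (#15) > 9,400 (#28) > 6,900 (#54)
Once the price passes $43,400, only #26 is left; the hammer falls at #41's limit of $43,400.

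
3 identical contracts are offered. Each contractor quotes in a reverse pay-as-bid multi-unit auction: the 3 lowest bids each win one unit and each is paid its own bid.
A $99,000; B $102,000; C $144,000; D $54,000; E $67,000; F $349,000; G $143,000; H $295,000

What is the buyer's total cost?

Bids ranked low→high: 54,000 (D), 67,000 (E), 99,000 (A), 102,000 (B), 143,000 (G), …
Winners (3 units): D, E, A.
Total cost = 54,000 + 67,000 + 99,000 = $220,000.

Total cost: $220,000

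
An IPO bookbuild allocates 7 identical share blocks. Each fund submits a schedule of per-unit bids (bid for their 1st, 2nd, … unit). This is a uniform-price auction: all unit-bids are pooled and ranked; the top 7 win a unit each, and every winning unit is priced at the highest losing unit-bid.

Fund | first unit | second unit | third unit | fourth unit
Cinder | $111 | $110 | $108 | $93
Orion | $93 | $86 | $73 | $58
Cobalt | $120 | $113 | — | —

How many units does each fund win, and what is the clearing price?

All unit-bids, highest first — top 7: 120 (Cobalt-1), 113 (Cobalt-2), 111 (Cinder-1), 110 (Cinder-2), 108 (Cinder-3), 93 (Cinder-4), 93 (Orion-1)
The (k+1)-th unit-bid is $86.
Allocation: Cinder 4, Cobalt 2, Orion 1.

Cinder 4, Cobalt 2, Orion 1; clearing price $86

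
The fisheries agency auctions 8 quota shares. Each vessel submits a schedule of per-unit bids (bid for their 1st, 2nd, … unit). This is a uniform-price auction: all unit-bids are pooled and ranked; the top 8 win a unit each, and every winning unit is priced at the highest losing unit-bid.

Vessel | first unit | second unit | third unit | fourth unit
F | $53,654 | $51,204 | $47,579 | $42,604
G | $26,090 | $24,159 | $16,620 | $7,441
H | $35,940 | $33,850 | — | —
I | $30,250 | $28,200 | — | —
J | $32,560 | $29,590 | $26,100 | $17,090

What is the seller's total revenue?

Total revenue: $236,720

Pooled unit-bids ranked (top 8): 53,654 (F-1), 51,204 (F-2), 47,579 (F-3), 42,604 (F-4), 35,940 (H-1), 33,850 (H-2), 32,560 (J-1), 30,250 (I-1)
Highest rejected unit-bid = $29,590.
Allocation: F 4, H 2, I 1, J 1. Every unit priced at $29,590.
Revenue = 8 × 29,590 = $236,720.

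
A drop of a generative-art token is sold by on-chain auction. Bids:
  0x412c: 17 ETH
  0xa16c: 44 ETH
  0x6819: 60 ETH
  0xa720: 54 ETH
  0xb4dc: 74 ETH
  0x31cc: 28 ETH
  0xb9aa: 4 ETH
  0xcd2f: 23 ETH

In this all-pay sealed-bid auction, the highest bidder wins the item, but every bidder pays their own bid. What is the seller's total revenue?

Rule: the highest bidder wins the item, but every bidder pays their own bid.
Sorting bids: 74 (0xb4dc) > 60 (0x6819) > 54 (0xa720) > 44 (0xa16c) > 28 (0x31cc) > 23 (0xcd2f) > …
0xb4dc wins with the top bid; all bids are sunk regardless.
Every bidder forfeits their bid regardless of winning.
Revenue = 17 + 44 + 60 + 54 + 74 + 28 + 4 + 23 = 304 ETH.

Total revenue: 304 ETH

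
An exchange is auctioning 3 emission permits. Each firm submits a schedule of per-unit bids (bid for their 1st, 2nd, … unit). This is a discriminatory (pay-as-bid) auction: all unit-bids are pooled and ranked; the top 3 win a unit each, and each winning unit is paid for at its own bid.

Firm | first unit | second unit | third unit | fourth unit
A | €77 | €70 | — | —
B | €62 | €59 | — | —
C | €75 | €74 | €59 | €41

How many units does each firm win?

Pooled unit-bids ranked (top 3): 77 (A-1), 75 (C-1), 74 (C-2)
Next rejected bid: €70 (not a price — pay-as-bid).
Allocation: A 1, C 2.

A 1, C 2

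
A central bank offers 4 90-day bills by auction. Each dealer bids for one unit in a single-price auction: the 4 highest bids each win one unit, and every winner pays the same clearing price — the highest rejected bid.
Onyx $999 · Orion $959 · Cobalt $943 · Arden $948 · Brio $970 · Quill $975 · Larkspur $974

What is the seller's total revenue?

Total revenue: $3,836

Sorting: 999 (Onyx), 975 (Quill), 974 (Larkspur), 970 (Brio), 959 (Orion), 948 (Arden), …
The 4 highest are Onyx, Quill, Larkspur, Brio.
Clearing price = highest rejected bid = $959.
Total revenue = 4 × $959 = $3,836.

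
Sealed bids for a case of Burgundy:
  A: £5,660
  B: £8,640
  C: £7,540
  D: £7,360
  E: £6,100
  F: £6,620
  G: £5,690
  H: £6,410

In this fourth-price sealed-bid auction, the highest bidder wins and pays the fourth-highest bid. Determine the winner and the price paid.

Sorting bids: 8,640 (B) > 7,540 (C) > 7,360 (D) > 6,620 (F) > 6,410 (H) > 6,100 (E) > …
B wins; payment is bid #4 in the ranking = £6,620.

B pays £6,620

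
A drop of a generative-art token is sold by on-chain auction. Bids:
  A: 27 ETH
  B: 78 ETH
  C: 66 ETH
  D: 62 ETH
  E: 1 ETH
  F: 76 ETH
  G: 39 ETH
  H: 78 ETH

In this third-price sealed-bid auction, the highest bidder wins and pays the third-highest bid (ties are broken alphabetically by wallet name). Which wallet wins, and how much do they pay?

Sorting bids: 78 (B) > 78 (H) > 76 (F) > 66 (C) > 62 (D) > 39 (G) > …
B and H tie at 78 ETH; tie-break gives it to B.
B is highest; pays the third-highest bid, 76 ETH.

B pays 76 ETH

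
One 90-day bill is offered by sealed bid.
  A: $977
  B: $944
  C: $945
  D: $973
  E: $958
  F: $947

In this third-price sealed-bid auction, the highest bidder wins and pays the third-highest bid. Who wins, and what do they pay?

Bids in order: 977 (A) > 973 (D) > 958 (E) > 947 (F) > 945 (C) > 944 (B)
A is highest; pays the third-highest bid, $958.

A pays $958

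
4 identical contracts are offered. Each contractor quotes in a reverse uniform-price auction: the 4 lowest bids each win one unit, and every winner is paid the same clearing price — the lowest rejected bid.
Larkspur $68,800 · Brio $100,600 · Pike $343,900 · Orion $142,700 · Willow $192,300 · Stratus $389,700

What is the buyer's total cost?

Total cost: $1,375,600

Bids ranked low→high: 68,800 (Larkspur), 100,600 (Brio), 142,700 (Orion), 192,300 (Willow), 343,900 (Pike), 389,700 (Stratus)
Winners (4 units): Larkspur, Brio, Orion, Willow.
Lowest unsuccessful bid: $343,900 → clearing price.
Total cost = 4 × $343,900 = $1,375,600.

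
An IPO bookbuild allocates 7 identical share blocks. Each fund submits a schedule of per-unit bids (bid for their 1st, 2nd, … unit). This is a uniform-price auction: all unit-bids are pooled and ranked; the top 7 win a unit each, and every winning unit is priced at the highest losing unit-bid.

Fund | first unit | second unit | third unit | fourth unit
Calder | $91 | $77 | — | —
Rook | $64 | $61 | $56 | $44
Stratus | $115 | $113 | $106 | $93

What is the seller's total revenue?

All unit-bids, highest first — top 7: 115 (Stratus-1), 113 (Stratus-2), 106 (Stratus-3), 93 (Stratus-4), 91 (Calder-1), 77 (Calder-2), 64 (Rook-1)
The (k+1)-th unit-bid is $61.
Allocation: Calder 2, Rook 1, Stratus 4. Every unit priced at $61.
Revenue = 7 × 61 = $427.

Total revenue: $427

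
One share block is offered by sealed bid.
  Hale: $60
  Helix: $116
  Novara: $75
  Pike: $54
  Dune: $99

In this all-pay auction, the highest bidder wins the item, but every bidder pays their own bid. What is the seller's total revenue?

Total revenue: $404

Sorting bids: 116 (Helix) > 99 (Dune) > 75 (Novara) > 60 (Hale) > 54 (Pike)
Helix wins with the top bid; all bids are sunk regardless.
Every bidder forfeits their bid regardless of winning.
Revenue = 60 + 116 + 75 + 54 + 99 = $404.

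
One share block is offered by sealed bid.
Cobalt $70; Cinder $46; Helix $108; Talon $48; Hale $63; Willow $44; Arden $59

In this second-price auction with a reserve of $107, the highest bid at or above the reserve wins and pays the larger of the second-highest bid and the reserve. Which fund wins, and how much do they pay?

Helix pays $107

Rule: the highest bid at or above the reserve wins and pays the larger of the second-highest bid and the reserve.
Bids ranked: 108 (Helix) > 70 (Cobalt) > 63 (Hale) > 59 (Arden) > 48 (Talon) > 46 (Cinder) > …
Highest eligible bid: Helix at $108.
max(second-highest $70, reserve $107) = $107.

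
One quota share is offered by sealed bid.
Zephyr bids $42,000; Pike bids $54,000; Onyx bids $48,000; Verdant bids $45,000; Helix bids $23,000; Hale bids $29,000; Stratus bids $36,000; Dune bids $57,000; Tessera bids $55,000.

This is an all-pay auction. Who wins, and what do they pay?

Dune pays $57,000

All-pay auction: the highest bidder wins the item, but every bidder pays their own bid.
Sorting bids: 57,000 (Dune) > 55,000 (Tessera) > 54,000 (Pike) > 48,000 (Onyx) > 45,000 (Verdant) > 42,000 (Zephyr) > …
Dune is highest and takes the item; every bidder forfeits their bid.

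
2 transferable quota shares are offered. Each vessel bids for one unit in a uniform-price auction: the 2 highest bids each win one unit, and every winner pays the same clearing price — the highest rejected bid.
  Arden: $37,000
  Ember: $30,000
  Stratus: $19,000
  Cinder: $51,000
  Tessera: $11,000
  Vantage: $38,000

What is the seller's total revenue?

Ordering the bids: 51,000 (Cinder), 38,000 (Vantage), 37,000 (Arden), 30,000 (Ember), …
The 2 highest are Cinder, Vantage.
First losing bid is Arden's $37,000, which sets the uniform price.
Total revenue = 2 × $37,000 = $74,000.

Total revenue: $74,000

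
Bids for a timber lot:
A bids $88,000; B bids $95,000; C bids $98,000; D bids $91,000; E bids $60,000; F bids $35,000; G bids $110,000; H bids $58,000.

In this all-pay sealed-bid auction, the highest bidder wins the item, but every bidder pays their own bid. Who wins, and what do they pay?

G pays $110,000

All-pay sealed-bid auction: the highest bidder wins the item, but every bidder pays their own bid.
Bids ranked: 110,000 (G) > 98,000 (C) > 95,000 (B) > 91,000 (D) > 88,000 (A) > 60,000 (E) > …
G wins with the top bid; all bids are sunk regardless.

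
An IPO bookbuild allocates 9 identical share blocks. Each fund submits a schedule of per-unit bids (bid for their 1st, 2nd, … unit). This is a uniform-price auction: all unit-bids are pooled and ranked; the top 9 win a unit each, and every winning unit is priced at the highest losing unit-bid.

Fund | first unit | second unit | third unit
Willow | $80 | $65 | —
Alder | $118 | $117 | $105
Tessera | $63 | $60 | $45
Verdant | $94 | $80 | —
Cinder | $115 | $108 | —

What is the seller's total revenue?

Total revenue: $567

All unit-bids, highest first — top 9: 118 (Alder-1), 117 (Alder-2), 115 (Cinder-1), 108 (Cinder-2), 105 (Alder-3), 94 (Verdant-1), 80 (Willow-1), 80 (Verdant-2), 65 (Willow-2)
First bid not allocated: $63.
Allocation: Alder 3, Cinder 2, Verdant 2, Willow 2. Every unit priced at $63.
Revenue = 9 × 63 = $567.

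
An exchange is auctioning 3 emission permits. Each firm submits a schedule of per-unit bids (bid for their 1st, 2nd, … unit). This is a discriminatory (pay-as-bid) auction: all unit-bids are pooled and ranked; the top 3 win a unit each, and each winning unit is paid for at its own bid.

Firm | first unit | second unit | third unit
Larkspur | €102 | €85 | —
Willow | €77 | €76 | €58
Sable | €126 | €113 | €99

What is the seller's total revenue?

Total revenue: €341

Merging the schedules and taking the best 3: 126 (Sable-1), 113 (Sable-2), 102 (Larkspur-1)
Next rejected bid: €99 (not a price — pay-as-bid).
Each winning unit pays its own bid.
Revenue = 126 + 113 + 102 = €341.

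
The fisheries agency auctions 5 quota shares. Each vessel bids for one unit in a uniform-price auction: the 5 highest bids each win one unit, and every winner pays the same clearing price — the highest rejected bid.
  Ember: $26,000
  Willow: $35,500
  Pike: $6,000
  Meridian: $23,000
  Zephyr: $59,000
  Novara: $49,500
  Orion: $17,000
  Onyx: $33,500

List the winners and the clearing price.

Bids ranked high→low: 59,000 (Zephyr), 49,500 (Novara), 35,500 (Willow), 33,500 (Onyx), 26,000 (Ember), 23,000 (Meridian), 17,000 (Orion), …
Top 5: Zephyr, Novara, Willow, Onyx, Ember.
Clearing price = highest rejected bid = $23,000.

Zephyr, Novara, Willow, Onyx, Ember; each pays $23,000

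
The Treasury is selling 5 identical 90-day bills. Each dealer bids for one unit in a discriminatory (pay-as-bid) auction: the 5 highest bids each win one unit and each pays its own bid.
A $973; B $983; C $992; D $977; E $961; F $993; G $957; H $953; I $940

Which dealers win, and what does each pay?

Bids ranked high→low: 993 (F), 992 (C), 983 (B), 977 (D), 973 (A), 961 (E), 957 (G), …
Top 5: F, C, B, D, A.
Each winner pays its own bid: F $993, C $992, B $983, D $977, A $973.

F $993, C $992, B $983, D $977, A $973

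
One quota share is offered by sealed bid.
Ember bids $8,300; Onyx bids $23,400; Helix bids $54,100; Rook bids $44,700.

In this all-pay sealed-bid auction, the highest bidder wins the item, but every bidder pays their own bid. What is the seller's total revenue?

Total revenue: $130,500

All-pay sealed-bid auction: the highest bidder wins the item, but every bidder pays their own bid.
Bids ranked: 54,100 (Helix) > 44,700 (Rook) > 23,400 (Onyx) > 8,300 (Ember)
Every bidder forfeits their bid regardless of winning.
Revenue = 8,300 + 23,400 + 54,100 + 44,700 = $130,500.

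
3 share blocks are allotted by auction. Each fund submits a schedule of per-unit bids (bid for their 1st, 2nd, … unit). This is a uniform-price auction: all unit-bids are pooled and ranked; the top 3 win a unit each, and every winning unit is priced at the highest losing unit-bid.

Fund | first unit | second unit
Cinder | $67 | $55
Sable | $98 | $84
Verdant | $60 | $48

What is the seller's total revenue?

Total revenue: $180

All unit-bids, highest first — top 3: 98 (Sable-1), 84 (Sable-2), 67 (Cinder-1)
The (k+1)-th unit-bid is $60.
Allocation: Cinder 1, Sable 2. Every unit priced at $60.
Revenue = 3 × 60 = $180.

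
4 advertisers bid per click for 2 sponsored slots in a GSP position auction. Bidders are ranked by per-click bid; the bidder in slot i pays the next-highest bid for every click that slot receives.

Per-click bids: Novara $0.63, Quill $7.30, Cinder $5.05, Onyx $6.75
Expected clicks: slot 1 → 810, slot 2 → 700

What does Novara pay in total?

Novara pays $0.00

Per-click bids in order: $7.30 (Quill) > $6.75 (Onyx) > $5.05 (Cinder) > …
Novara ranks below slot 2 → no slot, pays nothing.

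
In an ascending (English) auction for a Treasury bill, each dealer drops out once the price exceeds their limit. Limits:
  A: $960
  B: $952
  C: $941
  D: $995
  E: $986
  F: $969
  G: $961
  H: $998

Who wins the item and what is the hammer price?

Limits ranked: 998 (H) > 995 (D) > 986 (E) > 969 (F) > 961 (G) > 960 (A) > …
Once the price passes $995, only H is left; the hammer falls at D's limit of $995.

H wins at $995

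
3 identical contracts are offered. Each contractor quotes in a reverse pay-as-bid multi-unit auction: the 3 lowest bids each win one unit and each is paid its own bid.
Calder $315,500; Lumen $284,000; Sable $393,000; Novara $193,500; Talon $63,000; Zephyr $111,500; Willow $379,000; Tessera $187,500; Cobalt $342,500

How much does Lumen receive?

Sorting: 63,000 (Talon), 111,500 (Zephyr), 187,500 (Tessera), 193,500 (Novara), 284,000 (Lumen), …
Winners (3 units): Talon, Zephyr, Tessera.
Lumen does not win → $0.

Lumen is paid $0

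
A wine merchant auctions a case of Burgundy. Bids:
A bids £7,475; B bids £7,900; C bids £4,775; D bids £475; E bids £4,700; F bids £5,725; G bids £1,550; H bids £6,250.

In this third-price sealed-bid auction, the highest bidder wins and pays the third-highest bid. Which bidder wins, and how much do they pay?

B pays £6,250

Sorting bids: 7,900 (B) > 7,475 (A) > 6,250 (H) > 5,725 (F) > 4,775 (C) > 4,700 (E) > …
B wins; payment is bid #3 in the ranking = £6,250.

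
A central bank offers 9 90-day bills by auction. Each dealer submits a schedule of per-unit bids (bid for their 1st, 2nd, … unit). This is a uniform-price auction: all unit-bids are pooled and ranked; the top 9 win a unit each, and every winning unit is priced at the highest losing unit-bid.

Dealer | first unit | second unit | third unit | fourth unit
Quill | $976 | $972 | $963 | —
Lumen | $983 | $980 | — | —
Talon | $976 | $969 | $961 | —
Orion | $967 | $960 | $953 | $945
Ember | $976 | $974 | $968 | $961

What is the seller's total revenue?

Total revenue: $8,703

Merging the schedules and taking the best 9: 983 (Lumen-1), 980 (Lumen-2), 976 (Quill-1), 976 (Talon-1), 976 (Ember-1), 974 (Ember-2), 972 (Quill-2), 969 (Talon-2), 968 (Ember-3)
Highest rejected unit-bid = $967.
Allocation: Ember 3, Lumen 2, Quill 2, Talon 2. Every unit priced at $967.
Revenue = 9 × 967 = $8,703.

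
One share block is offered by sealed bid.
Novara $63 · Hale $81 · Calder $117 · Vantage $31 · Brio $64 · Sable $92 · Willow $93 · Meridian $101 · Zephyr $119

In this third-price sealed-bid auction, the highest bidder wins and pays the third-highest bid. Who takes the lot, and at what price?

Zephyr pays $101

Bids ranked: 119 (Zephyr) > 117 (Calder) > 101 (Meridian) > 93 (Willow) > 92 (Sable) > 81 (Hale) > …
Zephyr wins; payment is bid #3 in the ranking = $101.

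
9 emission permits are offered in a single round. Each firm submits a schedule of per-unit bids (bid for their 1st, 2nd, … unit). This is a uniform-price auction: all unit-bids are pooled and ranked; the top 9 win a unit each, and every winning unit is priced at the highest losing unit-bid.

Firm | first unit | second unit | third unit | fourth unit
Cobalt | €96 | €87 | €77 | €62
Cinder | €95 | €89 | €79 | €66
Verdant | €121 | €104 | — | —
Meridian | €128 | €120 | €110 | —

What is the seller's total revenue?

Total revenue: €711

All unit-bids, highest first — top 9: 128 (Meridian-1), 121 (Verdant-1), 120 (Meridian-2), 110 (Meridian-3), 104 (Verdant-2), 96 (Cobalt-1), 95 (Cinder-1), 89 (Cinder-2), 87 (Cobalt-2)
First bid not allocated: €79.
Allocation: Cinder 2, Cobalt 2, Meridian 3, Verdant 2. Every unit priced at €79.
Revenue = 9 × 79 = €711.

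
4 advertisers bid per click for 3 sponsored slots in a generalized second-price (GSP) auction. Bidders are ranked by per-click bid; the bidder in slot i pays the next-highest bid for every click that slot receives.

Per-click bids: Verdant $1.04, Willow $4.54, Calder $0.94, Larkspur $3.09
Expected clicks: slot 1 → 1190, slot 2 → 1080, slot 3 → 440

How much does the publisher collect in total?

Ranked by bid: $4.54 (Willow) > $3.09 (Larkspur) > $1.04 (Verdant) > $0.94 (Calder)
Slot 1: Willow pays $3.09 × 1190 = $3677.10
Slot 2: Larkspur pays $1.04 × 1080 = $1123.20
Slot 3: Verdant pays $0.94 × 440 = $413.60
Total = $5213.90

Total revenue: $5213.90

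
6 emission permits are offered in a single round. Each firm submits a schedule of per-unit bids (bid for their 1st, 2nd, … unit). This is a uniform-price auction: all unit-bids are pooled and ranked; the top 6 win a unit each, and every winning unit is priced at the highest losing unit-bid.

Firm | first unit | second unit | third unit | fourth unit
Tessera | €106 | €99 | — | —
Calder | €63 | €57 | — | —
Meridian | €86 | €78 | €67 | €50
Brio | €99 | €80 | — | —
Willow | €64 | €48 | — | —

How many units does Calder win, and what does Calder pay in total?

Pooled unit-bids ranked (top 6): 106 (Tessera-1), 99 (Tessera-2), 99 (Brio-1), 86 (Meridian-1), 80 (Brio-2), 78 (Meridian-2)
Highest rejected unit-bid = €67.
Calder wins 0 unit(s) at €67 each.

Calder: 0 units, pays €0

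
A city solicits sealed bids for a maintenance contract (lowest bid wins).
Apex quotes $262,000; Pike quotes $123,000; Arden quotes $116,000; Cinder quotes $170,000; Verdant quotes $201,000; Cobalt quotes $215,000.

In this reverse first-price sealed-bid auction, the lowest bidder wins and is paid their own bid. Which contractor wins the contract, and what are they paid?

Rule: the lowest bidder wins and is paid their own bid.
Sorting bids: 116,000 (Arden) < 123,000 (Pike) < 170,000 (Cinder) < 201,000 (Verdant) < 215,000 (Cobalt) < 262,000 (Apex)
Arden has the lowest bid and is paid exactly that: $116,000.

Arden is paid $116,000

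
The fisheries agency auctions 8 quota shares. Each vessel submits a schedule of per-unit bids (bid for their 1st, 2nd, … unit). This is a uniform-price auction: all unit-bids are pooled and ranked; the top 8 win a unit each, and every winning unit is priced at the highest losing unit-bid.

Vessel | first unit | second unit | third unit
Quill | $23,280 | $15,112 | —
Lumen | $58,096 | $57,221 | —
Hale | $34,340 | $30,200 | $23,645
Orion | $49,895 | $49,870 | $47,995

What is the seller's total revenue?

Total revenue: $186,240

Merging the schedules and taking the best 8: 58,096 (Lumen-1), 57,221 (Lumen-2), 49,895 (Orion-1), 49,870 (Orion-2), 47,995 (Orion-3), 34,340 (Hale-1), 30,200 (Hale-2), 23,645 (Hale-3)
First bid not allocated: $23,280.
Allocation: Hale 3, Lumen 2, Orion 3. Every unit priced at $23,280.
Revenue = 8 × 23,280 = $186,240.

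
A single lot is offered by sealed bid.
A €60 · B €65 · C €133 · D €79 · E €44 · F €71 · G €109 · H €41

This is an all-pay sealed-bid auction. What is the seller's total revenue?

Bids ranked: 133 (C) > 109 (G) > 79 (D) > 71 (F) > 65 (B) > 60 (A) > …
Every bidder forfeits their bid regardless of winning.
Revenue = 60 + 65 + 133 + 79 + 44 + 71 + 109 + 41 = €602.

Total revenue: €602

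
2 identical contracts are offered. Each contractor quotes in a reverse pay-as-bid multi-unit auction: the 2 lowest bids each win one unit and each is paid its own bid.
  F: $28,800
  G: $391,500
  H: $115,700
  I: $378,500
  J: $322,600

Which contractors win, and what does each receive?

F $28,800, H $115,700

Sorting: 28,800 (F), 115,700 (H), 322,600 (J), 378,500 (I), …
Lowest 2: F, H.
Each winner is paid its own bid: F $28,800, H $115,700.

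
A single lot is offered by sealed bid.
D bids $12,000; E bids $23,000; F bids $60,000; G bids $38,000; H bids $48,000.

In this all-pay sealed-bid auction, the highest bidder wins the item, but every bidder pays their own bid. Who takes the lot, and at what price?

Bids ranked: 60,000 (F) > 48,000 (H) > 38,000 (G) > 23,000 (E) > 12,000 (D)
F wins with the top bid; all bids are sunk regardless.

F pays $60,000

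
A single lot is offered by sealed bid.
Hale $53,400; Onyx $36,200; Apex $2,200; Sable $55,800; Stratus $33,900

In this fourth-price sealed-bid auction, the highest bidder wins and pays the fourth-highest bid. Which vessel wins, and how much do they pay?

Sable pays $33,900

Rule: the highest bidder wins and pays the fourth-highest bid.
Bids in order: 55,800 (Sable) > 53,400 (Hale) > 36,200 (Onyx) > 33,900 (Stratus) > 2,200 (Apex)
Sable is highest; pays the fourth-highest bid, $33,900.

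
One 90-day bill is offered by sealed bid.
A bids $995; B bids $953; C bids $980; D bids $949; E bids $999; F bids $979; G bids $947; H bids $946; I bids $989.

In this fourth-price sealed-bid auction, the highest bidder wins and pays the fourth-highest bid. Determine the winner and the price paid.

E pays $980

Rule: the highest bidder wins and pays the fourth-highest bid.
Bids in order: 999 (E) > 995 (A) > 989 (I) > 980 (C) > 979 (F) > 953 (B) > …
E is highest; pays the fourth-highest bid, $980.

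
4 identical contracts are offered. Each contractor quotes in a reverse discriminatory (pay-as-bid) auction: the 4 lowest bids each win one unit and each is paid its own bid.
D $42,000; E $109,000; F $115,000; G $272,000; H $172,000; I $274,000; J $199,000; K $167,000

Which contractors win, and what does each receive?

D $42,000, E $109,000, F $115,000, K $167,000

Sorting: 42,000 (D), 109,000 (E), 115,000 (F), 167,000 (K), 172,000 (H), 199,000 (J), …
Winners (4 units): D, E, F, K.
Each winner is paid its own bid: D $42,000, E $109,000, F $115,000, K $167,000.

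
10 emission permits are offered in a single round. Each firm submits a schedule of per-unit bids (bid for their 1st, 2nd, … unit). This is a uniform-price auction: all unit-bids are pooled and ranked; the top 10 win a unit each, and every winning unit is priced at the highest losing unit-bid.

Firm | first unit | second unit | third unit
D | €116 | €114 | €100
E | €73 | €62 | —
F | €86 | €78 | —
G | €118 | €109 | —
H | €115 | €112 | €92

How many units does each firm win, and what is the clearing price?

Pooled unit-bids ranked (top 10): 118 (G-1), 116 (D-1), 115 (H-1), 114 (D-2), 112 (H-2), 109 (G-2), 100 (D-3), 92 (H-3), 86 (F-1), 78 (F-2)
First bid not allocated: €73.
Allocation: D 3, F 2, G 2, H 3.

D 3, F 2, G 2, H 3; clearing price €73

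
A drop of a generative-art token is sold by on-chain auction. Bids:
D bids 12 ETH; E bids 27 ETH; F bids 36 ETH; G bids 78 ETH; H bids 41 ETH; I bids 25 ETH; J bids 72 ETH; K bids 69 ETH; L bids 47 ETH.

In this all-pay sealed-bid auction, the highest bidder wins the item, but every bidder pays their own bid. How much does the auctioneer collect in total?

All-pay sealed-bid auction: the highest bidder wins the item, but every bidder pays their own bid.
Sorting bids: 78 (G) > 72 (J) > 69 (K) > 47 (L) > 41 (H) > 36 (F) > …
Every bidder forfeits their bid regardless of winning.
Revenue = 12 + 27 + 36 + 78 + 41 + 25 + 72 + 69 + 47 = 407 ETH.

Total revenue: 407 ETH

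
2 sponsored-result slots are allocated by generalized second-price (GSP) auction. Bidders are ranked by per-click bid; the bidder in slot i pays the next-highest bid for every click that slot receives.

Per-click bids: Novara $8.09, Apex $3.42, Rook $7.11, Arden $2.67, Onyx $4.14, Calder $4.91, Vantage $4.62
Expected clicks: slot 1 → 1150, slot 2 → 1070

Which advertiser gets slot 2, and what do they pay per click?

Rook; $4.91 per click

Ranked by bid: $8.09 (Novara) > $7.11 (Rook) > $4.91 (Calder) > …
Slot 2 goes to the second-ranked bidder, Rook, who pays the next bid down: $4.91/click.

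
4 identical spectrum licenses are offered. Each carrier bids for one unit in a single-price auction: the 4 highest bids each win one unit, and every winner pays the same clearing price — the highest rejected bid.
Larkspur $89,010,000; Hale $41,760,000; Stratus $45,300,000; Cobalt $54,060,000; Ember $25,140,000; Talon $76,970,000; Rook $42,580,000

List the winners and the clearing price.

Larkspur, Talon, Cobalt, Stratus; each pays $42,580,000

Bids ranked high→low: 89,010,000 (Larkspur), 76,970,000 (Talon), 54,060,000 (Cobalt), 45,300,000 (Stratus), 42,580,000 (Rook), 41,760,000 (Hale), …
Winners (4 units): Larkspur, Talon, Cobalt, Stratus.
First losing bid is Rook's $42,580,000, which sets the uniform price.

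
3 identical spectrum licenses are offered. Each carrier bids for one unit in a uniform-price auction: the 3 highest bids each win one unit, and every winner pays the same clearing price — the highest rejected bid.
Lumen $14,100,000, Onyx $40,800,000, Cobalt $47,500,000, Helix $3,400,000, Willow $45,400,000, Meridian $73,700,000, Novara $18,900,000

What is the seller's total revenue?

Ordering the bids: 73,700,000 (Meridian), 47,500,000 (Cobalt), 45,400,000 (Willow), 40,800,000 (Onyx), 18,900,000 (Novara), …
Winners (3 units): Meridian, Cobalt, Willow.
Highest unsuccessful bid: $40,800,000 → clearing price.
Total revenue = 3 × $40,800,000 = $122,400,000.

Total revenue: $122,400,000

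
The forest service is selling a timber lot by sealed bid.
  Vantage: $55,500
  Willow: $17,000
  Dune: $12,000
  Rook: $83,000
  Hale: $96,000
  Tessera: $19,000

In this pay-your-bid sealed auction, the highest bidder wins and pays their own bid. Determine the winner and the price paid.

Pay-your-bid sealed auction: the highest bidder wins and pays their own bid.
Bids ranked: 96,000 (Hale) > 83,000 (Rook) > 55,500 (Vantage) > 19,000 (Tessera) > 17,000 (Willow) > 12,000 (Dune)
First-price: Hale pays what they bid, $96,000.

Hale pays $96,000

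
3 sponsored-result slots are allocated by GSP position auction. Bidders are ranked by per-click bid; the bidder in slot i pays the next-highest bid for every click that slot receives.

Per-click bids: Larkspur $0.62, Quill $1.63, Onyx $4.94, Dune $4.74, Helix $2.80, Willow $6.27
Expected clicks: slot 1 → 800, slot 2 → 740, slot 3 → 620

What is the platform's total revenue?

Total revenue: $9195.60

Per-click bids in order: $6.27 (Willow) > $4.94 (Onyx) > $4.74 (Dune) > $2.80 (Helix) > …
Slot 1: Willow pays $4.94 × 800 = $3952.00
Slot 2: Onyx pays $4.74 × 740 = $3507.60
Slot 3: Dune pays $2.80 × 620 = $1736.00
Total = $9195.60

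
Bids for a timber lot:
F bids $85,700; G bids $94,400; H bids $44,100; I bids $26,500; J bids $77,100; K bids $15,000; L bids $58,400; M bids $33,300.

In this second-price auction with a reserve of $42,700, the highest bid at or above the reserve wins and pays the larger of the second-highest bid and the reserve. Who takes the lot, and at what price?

Rule: the highest bid at or above the reserve wins and pays the larger of the second-highest bid and the reserve.
Sorting bids: 94,400 (G) > 85,700 (F) > 77,100 (J) > 58,400 (L) > 44,100 (H) > 33,300 (M) > …
Highest eligible bid: G at $94,400.
Second-highest bid $85,700 exceeds the reserve $42,700 → payment $85,700.

G pays $85,700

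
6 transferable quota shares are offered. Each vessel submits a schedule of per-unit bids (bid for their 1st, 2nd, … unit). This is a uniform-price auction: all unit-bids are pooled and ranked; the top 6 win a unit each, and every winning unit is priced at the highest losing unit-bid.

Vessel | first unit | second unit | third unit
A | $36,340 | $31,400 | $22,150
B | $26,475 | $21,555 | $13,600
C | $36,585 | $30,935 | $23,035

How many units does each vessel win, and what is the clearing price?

Pooled unit-bids ranked (top 6): 36,585 (C-1), 36,340 (A-1), 31,400 (A-2), 30,935 (C-2), 26,475 (B-1), 23,035 (C-3)
First bid not allocated: $22,150.
Allocation: A 2, B 1, C 3.

A 2, B 1, C 3; clearing price $22,150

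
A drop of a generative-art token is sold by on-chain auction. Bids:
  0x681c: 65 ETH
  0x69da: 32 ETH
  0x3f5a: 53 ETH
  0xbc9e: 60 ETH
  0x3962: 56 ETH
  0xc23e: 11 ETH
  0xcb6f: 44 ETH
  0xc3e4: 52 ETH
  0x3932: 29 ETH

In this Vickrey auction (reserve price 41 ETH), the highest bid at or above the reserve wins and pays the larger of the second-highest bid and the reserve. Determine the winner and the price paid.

0x681c pays 60 ETH

Rule: the highest bid at or above the reserve wins and pays the larger of the second-highest bid and the reserve.
Sorting bids: 65 (0x681c) > 60 (0xbc9e) > 56 (0x3962) > 53 (0x3f5a) > 52 (0xc3e4) > 44 (0xcb6f) > …
Highest eligible bid: 0x681c at 65 ETH.
Second-highest bid 60 ETH exceeds the reserve 41 ETH → payment 60 ETH.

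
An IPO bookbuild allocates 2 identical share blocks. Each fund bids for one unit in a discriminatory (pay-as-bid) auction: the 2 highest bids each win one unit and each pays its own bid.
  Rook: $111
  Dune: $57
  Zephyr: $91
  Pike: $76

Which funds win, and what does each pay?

Sorting: 111 (Rook), 91 (Zephyr), 76 (Pike), 57 (Dune)
The 2 highest are Rook, Zephyr.
Each winner pays its own bid: Rook $111, Zephyr $91.

Rook $111, Zephyr $91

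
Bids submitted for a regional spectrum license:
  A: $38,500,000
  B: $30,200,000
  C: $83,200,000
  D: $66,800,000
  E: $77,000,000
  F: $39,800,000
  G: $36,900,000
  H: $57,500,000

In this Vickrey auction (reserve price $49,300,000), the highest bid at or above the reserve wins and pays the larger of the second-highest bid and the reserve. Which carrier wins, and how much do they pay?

Bids in order: 83,200,000 (C) > 77,000,000 (E) > 66,800,000 (D) > 57,500,000 (H) > 39,800,000 (F) > 38,500,000 (A) > …
C has the top bid at or above the reserve ($83,200,000).
max(second-highest $77,000,000, reserve $49,300,000) = $77,000,000; the reserve does not bind.

C pays $77,000,000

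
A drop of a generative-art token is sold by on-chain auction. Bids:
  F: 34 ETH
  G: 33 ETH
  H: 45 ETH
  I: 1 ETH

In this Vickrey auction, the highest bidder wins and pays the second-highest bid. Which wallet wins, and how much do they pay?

H pays 34 ETH

Bids ranked: 45 (H) > 34 (F) > 33 (G) > 1 (I)
H wins with the highest bid; price is set by the runner-up at 34 ETH.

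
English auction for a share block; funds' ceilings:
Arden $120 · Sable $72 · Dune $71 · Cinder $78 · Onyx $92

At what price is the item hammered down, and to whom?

Arden wins at $92

Limits in order: 120 (Arden) > 92 (Onyx) > 78 (Cinder) > 72 (Sable) > 71 (Dune)
Once the price passes $92, only Arden is left; the hammer falls at Onyx's limit of $92.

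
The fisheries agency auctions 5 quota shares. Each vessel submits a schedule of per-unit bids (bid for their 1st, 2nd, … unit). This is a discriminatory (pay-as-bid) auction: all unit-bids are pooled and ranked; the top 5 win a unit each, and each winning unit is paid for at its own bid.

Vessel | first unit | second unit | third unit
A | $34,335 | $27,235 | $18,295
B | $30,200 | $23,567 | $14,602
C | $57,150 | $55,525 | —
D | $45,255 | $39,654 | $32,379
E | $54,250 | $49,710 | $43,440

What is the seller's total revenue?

Total revenue: $261,890

Merging the schedules and taking the best 5: 57,150 (C-1), 55,525 (C-2), 54,250 (E-1), 49,710 (E-2), 45,255 (D-1)
Next rejected bid: $43,440 (not a price — pay-as-bid).
Each winning unit pays its own bid.
Revenue = 57,150 + 55,525 + 54,250 + 49,710 + 45,255 = $261,890.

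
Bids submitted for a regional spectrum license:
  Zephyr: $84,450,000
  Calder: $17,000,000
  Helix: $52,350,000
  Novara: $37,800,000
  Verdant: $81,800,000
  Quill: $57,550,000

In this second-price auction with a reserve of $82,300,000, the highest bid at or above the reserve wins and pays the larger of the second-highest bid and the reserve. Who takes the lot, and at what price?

Bids in order: 84,450,000 (Zephyr) > 81,800,000 (Verdant) > 57,550,000 (Quill) > 52,350,000 (Helix) > 37,800,000 (Novara) > 17,000,000 (Calder)
Zephyr has the top bid at or above the reserve ($84,450,000).
max(second-highest $81,800,000, reserve $82,300,000) = $82,300,000.

Zephyr pays $82,300,000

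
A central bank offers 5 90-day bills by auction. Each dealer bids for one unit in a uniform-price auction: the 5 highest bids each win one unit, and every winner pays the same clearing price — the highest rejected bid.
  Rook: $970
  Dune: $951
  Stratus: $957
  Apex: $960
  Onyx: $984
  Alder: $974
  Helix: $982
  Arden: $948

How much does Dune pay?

Dune pays $0

Bids ranked high→low: 984 (Onyx), 982 (Helix), 974 (Alder), 970 (Rook), 960 (Apex), 957 (Stratus), 951 (Dune), …
Winners (5 units): Onyx, Helix, Alder, Rook, Apex.
Clearing price = highest rejected bid = $957.
Dune does not win → pays $0.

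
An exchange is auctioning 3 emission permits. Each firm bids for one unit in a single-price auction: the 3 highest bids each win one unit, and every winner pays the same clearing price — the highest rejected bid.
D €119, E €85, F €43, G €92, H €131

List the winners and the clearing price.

Sorting: 131 (H), 119 (D), 92 (G), 85 (E), 43 (F)
The 3 highest are H, D, G.
Highest unsuccessful bid: €85 → clearing price.

H, D, G; each pays €85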